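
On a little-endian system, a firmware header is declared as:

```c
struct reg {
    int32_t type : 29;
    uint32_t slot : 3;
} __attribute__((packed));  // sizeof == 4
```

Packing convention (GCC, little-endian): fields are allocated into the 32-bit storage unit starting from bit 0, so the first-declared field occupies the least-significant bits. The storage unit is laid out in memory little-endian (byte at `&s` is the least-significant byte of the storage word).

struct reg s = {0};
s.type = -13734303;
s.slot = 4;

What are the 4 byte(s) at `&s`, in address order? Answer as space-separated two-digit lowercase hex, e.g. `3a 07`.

61 6e 2e 9f

[0+:29] type=-13734303 & 0x1fffffff = 0x1f2e6e61; word=0x1f2e6e61
[29+:3] slot=4 & 0x7 = 0x4; word=0x9f2e6e61
word = 0x9f2e6e61 → little-endian bytes:
  [0]=0x61  [1]=0x6e  [2]=0x2e  [3]=0x9f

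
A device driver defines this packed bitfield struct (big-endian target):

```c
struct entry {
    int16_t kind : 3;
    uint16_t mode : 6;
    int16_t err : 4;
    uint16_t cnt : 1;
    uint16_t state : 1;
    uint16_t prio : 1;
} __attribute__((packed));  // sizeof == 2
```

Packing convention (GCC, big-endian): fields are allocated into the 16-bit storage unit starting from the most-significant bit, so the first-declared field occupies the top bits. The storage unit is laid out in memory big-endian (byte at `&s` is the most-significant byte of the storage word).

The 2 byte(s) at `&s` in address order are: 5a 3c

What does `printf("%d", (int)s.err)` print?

7

[0]=0x5a [1]=0x3c (big-endian) → word 0x5a3c
kind:3 @ bit 13 → (0x5a3c>>13)&0x7 = 0x2
mode:6 @ bit 7 → (0x5a3c>>7)&0x3f = 0x34
err:4 @ bit 3 → (0x5a3c>>3)&0xf = 0x7  ←
cnt:1 @ bit 2 → (0x5a3c>>2)&0x1 = 0x1
state:1 @ bit 1 → (0x5a3c>>1)&0x1 = 0x0
prio:1 @ bit 0 → (0x5a3c>>0)&0x1 = 0x0
err signed 4b, MSB=0: value = 7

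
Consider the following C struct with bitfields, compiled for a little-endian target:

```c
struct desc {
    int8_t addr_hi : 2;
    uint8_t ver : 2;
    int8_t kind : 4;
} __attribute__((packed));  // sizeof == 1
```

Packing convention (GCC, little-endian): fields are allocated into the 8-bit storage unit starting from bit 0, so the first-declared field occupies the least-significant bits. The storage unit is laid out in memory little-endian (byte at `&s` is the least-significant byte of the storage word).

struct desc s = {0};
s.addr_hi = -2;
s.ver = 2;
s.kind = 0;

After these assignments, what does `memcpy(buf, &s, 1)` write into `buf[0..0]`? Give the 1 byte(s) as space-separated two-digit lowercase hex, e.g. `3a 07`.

addr_hi:2 = -2 → 0x2 << 0 → word 0x02
ver:2 = 2 → 0x2 << 2 → word 0x0a
kind:4 = 0 → 0x0 << 4 → word 0x0a
word = 0x0a → little-endian bytes:
  [0]=0x0a

0a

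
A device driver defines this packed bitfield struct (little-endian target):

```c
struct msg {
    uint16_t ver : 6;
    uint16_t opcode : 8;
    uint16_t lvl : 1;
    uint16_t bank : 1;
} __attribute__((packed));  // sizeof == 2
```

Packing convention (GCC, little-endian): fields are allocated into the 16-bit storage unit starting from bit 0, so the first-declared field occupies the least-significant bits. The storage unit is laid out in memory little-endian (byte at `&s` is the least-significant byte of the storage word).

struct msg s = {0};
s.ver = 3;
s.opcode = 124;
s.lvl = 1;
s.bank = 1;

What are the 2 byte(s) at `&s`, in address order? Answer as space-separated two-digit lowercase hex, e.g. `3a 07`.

ver:6 = 3 → 0x3 << 0 → word 0x0003
opcode:8 = 124 → 0x7c << 6 → word 0x1f03
lvl:1 = 1 → 0x1 << 14 → word 0x5f03
bank:1 = 1 → 0x1 << 15 → word 0xdf03
word = 0xdf03 → little-endian bytes:
  [0]=0x03  [1]=0xdf

03 df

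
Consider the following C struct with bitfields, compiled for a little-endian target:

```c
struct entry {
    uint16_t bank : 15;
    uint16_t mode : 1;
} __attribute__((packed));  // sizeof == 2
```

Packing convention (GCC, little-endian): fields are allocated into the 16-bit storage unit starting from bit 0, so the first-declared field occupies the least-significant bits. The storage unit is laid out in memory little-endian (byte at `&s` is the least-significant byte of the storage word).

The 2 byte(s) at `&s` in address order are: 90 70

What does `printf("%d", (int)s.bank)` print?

[0]=0x90 [1]=0x70 (little-endian) → word 0x7090
bank [0+:15] = (word>>0) & 0x7fff = 28816  ←
mode [15+:1] = (word>>15) & 0x1 = 0

28816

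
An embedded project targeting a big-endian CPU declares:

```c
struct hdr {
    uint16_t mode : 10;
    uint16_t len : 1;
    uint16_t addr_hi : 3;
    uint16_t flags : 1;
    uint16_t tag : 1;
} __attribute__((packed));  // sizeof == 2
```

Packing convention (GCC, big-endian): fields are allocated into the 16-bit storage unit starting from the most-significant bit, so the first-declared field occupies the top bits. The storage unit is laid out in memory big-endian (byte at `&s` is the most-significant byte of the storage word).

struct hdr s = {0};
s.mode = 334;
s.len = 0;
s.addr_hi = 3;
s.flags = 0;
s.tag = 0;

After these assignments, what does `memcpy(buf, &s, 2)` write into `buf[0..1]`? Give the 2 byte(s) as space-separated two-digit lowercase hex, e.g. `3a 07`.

[6+:10] mode=334 & 0x3ff = 0x14e; word=0x5380
[5+:1] len=0 & 0x1 = 0x0; word=0x5380
[2+:3] addr_hi=3 & 0x7 = 0x3; word=0x538c
[1+:1] flags=0 & 0x1 = 0x0; word=0x538c
[0+:1] tag=0 & 0x1 = 0x0; word=0x538c
word = 0x538c → big-endian bytes:
  [0]=0x53  [1]=0x8c

53 8c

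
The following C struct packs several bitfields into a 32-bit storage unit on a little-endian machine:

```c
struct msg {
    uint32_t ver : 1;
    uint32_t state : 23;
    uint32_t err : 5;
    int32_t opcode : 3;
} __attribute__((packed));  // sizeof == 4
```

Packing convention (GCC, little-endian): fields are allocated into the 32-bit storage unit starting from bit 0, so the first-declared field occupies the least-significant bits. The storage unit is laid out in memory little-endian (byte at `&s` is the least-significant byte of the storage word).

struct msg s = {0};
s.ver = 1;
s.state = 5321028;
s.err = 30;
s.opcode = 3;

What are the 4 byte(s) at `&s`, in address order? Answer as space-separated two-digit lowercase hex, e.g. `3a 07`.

ver (1b) val=1 bits=0x1 at bit 0: 0x00000001
state (23b) val=5321028 bits=0x513144 at bit 1: 0x00a26289
err (5b) val=30 bits=0x1e at bit 24: 0x1ea26289
opcode (3b) val=3 bits=0x3 at bit 29: 0x7ea26289
word = 0x7ea26289 → little-endian bytes:
  [0]=0x89  [1]=0x62  [2]=0xa2  [3]=0x7e

89 62 a2 7e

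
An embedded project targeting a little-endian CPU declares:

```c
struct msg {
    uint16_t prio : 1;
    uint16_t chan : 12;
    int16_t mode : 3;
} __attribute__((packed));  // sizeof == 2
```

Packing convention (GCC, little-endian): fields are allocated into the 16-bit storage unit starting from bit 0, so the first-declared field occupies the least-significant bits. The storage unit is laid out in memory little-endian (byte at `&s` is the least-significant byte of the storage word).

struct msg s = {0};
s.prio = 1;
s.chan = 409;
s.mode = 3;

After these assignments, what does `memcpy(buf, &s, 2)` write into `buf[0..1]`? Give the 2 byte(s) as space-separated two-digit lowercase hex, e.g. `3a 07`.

prio:1 = 1 → 0x1 << 0 → word 0x0001
chan:12 = 409 → 0x199 << 1 → word 0x0333
mode:3 = 3 → 0x3 << 13 → word 0x6333
word = 0x6333 → little-endian bytes:
  [0]=0x33  [1]=0x63

33 63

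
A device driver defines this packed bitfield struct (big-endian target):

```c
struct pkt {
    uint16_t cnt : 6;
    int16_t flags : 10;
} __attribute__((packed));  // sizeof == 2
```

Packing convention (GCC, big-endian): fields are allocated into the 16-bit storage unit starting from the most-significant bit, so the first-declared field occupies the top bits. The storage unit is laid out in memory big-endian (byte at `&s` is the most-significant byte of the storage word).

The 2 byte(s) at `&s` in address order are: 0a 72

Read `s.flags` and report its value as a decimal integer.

-398

[0]=0x0a [1]=0x72 (big-endian) → word 0x0a72
cnt [10+:6] = (word>>10) & 0x3f = 2
flags [0+:10] = (word>>0) & 0x3ff = 626  ←
flags signed 10b, MSB=1: 626 - 1024 = -398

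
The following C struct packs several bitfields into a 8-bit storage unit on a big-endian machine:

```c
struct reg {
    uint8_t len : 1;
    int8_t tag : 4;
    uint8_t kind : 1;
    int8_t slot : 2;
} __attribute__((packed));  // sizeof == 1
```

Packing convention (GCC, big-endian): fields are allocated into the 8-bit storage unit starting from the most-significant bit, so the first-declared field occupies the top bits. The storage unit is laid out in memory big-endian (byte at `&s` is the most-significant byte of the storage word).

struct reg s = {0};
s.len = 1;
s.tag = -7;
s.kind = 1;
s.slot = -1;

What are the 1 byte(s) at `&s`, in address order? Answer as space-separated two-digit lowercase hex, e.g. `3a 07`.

cf

len (1b) val=1 bits=0x1 at bit 7: 0x80
tag (4b) val=-7 bits=0x9 at bit 3: 0xc8
kind (1b) val=1 bits=0x1 at bit 2: 0xcc
slot (2b) val=-1 bits=0x3 at bit 0: 0xcf
word = 0xcf → big-endian bytes:
  [0]=0xcf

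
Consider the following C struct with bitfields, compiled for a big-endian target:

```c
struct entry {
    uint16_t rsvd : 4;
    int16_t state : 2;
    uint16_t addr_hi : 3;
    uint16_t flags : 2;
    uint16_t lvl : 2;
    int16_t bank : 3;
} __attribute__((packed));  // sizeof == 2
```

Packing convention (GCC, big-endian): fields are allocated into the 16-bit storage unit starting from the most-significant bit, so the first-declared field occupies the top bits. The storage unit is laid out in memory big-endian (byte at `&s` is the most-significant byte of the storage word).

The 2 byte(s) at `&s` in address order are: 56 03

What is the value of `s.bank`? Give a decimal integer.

3

[0]=0x56 [1]=0x03 (big-endian) → word 0x5603
rsvd [12+:4] = (word>>12) & 0xf = 5
state [10+:2] = (word>>10) & 0x3 = 1
addr_hi [7+:3] = (word>>7) & 0x7 = 4
flags [5+:2] = (word>>5) & 0x3 = 0
lvl [3+:2] = (word>>3) & 0x3 = 0
bank [0+:3] = (word>>0) & 0x7 = 3  ←
bank signed 3b, MSB=0: value = 3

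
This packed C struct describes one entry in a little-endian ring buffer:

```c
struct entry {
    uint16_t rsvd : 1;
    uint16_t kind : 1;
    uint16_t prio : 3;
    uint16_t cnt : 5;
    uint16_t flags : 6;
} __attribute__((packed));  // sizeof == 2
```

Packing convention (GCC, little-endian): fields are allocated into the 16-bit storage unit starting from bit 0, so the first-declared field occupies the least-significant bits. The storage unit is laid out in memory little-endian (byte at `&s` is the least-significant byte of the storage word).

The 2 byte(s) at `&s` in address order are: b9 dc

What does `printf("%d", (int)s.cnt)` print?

[0]=0xb9 [1]=0xdc (little-endian) → word 0xdcb9
rsvd:1 @ bit 0 → (0xdcb9>>0)&0x1 = 0x1
kind:1 @ bit 1 → (0xdcb9>>1)&0x1 = 0x0
prio:3 @ bit 2 → (0xdcb9>>2)&0x7 = 0x6
cnt:5 @ bit 5 → (0xdcb9>>5)&0x1f = 0x5  ←
flags:6 @ bit 10 → (0xdcb9>>10)&0x3f = 0x37

5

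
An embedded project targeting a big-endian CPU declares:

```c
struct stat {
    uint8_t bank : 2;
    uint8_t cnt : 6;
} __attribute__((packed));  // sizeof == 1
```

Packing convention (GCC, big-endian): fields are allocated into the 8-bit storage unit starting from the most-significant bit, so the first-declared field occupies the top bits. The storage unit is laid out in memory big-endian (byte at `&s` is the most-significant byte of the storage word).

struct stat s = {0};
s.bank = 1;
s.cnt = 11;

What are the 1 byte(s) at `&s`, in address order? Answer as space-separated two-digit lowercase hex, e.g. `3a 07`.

4b

bank:2 = 1 → 0x1 << 6 → word 0x40
cnt:6 = 11 → 0xb << 0 → word 0x4b
word = 0x4b → big-endian bytes:
  [0]=0x4b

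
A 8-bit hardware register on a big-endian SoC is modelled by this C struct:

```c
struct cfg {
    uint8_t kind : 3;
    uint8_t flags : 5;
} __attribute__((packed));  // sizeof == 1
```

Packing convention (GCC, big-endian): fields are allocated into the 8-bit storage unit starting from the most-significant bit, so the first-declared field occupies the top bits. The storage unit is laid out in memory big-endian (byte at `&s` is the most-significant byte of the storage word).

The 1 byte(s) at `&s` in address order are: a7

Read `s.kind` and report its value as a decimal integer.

5

[0]=0xa7 (big-endian) → word 0xa7
kind [5+:3] = (word>>5) & 0x7 = 5  ←
flags [0+:5] = (word>>0) & 0x1f = 7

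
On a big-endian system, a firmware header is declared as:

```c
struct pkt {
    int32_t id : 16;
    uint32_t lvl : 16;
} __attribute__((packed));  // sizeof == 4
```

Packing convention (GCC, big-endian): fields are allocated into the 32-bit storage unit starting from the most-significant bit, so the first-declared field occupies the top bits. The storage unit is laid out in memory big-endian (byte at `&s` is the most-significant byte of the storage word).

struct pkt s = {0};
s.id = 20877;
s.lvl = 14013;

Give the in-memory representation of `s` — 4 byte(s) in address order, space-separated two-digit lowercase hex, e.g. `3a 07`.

id:16 = 20877 → 0x518d << 16 → word 0x518d0000
lvl:16 = 14013 → 0x36bd << 0 → word 0x518d36bd
word = 0x518d36bd → big-endian bytes:
  [0]=0x51  [1]=0x8d  [2]=0x36  [3]=0xbd

51 8d 36 bd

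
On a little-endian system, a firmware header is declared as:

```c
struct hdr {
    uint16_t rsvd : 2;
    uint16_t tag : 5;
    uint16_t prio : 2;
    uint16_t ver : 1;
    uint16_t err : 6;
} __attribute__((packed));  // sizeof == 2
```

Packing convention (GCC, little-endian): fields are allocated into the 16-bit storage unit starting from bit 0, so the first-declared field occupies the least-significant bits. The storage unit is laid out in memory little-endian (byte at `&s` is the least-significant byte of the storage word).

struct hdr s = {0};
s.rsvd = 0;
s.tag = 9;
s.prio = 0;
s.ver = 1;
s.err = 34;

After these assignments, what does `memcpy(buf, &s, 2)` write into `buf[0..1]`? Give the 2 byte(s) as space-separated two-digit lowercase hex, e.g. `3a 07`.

24 8a

rsvd:2 = 0 → 0x0 << 0 → word 0x0000
tag:5 = 9 → 0x9 << 2 → word 0x0024
prio:2 = 0 → 0x0 << 7 → word 0x0024
ver:1 = 1 → 0x1 << 9 → word 0x0224
err:6 = 34 → 0x22 << 10 → word 0x8a24
word = 0x8a24 → little-endian bytes:
  [0]=0x24  [1]=0x8a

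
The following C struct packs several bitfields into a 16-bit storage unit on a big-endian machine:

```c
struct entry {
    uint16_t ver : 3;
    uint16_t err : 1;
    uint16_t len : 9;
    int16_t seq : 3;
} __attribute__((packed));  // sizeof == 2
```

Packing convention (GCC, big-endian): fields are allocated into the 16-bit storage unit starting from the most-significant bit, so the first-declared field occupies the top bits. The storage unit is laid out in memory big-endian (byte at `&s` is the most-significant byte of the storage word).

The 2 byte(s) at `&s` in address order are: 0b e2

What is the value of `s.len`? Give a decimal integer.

[0]=0x0b [1]=0xe2 (big-endian) → word 0x0be2
ver [13+:3] = (word>>13) & 0x7 = 0
err [12+:1] = (word>>12) & 0x1 = 0
len [3+:9] = (word>>3) & 0x1ff = 380  ←
seq [0+:3] = (word>>0) & 0x7 = 2

380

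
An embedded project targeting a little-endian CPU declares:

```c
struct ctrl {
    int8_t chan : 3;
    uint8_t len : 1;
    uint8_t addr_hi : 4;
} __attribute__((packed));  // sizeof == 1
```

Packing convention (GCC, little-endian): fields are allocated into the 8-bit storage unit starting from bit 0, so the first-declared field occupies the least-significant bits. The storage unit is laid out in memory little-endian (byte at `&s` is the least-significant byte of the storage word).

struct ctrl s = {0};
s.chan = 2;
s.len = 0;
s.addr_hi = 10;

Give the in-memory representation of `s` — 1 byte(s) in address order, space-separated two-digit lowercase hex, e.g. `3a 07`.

[0+:3] chan=2 & 0x7 = 0x2; word=0x02
[3+:1] len=0 & 0x1 = 0x0; word=0x02
[4+:4] addr_hi=10 & 0xf = 0xa; word=0xa2
word = 0xa2 → little-endian bytes:
  [0]=0xa2

a2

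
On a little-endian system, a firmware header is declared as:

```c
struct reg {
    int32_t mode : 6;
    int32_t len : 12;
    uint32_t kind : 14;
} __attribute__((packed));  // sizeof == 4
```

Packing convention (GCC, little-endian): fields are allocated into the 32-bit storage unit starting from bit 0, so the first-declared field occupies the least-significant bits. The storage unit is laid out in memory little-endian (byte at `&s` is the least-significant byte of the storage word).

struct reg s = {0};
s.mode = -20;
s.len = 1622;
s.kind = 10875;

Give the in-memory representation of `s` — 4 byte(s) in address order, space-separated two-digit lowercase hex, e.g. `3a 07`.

mode:6 = -20 → 0x2c << 0 → word 0x0000002c
len:12 = 1622 → 0x656 << 6 → word 0x000195ac
kind:14 = 10875 → 0x2a7b << 18 → word 0xa9ed95ac
word = 0xa9ed95ac → little-endian bytes:
  [0]=0xac  [1]=0x95  [2]=0xed  [3]=0xa9

ac 95 ed a9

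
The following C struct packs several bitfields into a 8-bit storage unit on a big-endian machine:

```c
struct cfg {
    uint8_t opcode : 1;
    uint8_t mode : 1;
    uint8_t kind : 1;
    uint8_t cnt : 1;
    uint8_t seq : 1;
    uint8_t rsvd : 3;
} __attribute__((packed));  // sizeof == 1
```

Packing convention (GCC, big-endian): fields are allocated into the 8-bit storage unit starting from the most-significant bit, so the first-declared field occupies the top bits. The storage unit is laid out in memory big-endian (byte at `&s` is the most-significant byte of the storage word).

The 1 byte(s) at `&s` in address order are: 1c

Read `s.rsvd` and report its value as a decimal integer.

4

[0]=0x1c (big-endian) → word 0x1c
opcode:1 @ bit 7 → (0x1c>>7)&0x1 = 0x0
mode:1 @ bit 6 → (0x1c>>6)&0x1 = 0x0
kind:1 @ bit 5 → (0x1c>>5)&0x1 = 0x0
cnt:1 @ bit 4 → (0x1c>>4)&0x1 = 0x1
seq:1 @ bit 3 → (0x1c>>3)&0x1 = 0x1
rsvd:3 @ bit 0 → (0x1c>>0)&0x7 = 0x4  ←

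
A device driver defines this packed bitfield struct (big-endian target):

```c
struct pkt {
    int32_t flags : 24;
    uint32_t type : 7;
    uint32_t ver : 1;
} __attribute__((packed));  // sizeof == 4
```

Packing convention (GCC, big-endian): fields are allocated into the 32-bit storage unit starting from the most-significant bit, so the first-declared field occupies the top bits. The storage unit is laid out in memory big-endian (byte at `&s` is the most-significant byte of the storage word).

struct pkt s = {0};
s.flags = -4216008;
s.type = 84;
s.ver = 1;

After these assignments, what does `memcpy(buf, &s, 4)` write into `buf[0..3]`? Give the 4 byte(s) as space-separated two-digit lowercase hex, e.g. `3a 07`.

[8+:24] flags=-4216008 & 0xffffff = 0xbfab38; word=0xbfab3800
[1+:7] type=84 & 0x7f = 0x54; word=0xbfab38a8
[0+:1] ver=1 & 0x1 = 0x1; word=0xbfab38a9
word = 0xbfab38a9 → big-endian bytes:
  [0]=0xbf  [1]=0xab  [2]=0x38  [3]=0xa9

bf ab 38 a9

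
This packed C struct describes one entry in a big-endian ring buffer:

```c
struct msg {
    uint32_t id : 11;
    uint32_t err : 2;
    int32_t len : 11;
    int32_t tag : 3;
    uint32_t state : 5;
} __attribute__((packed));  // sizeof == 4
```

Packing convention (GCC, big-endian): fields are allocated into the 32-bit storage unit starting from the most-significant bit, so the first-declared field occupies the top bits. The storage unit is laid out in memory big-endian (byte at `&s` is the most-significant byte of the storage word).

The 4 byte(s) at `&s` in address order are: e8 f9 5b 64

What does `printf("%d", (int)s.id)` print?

1863

[0]=0xe8 [1]=0xf9 [2]=0x5b [3]=0x64 (big-endian) → word 0xe8f95b64
id [21+:11] = (word>>21) & 0x7ff = 1863  ←
err [19+:2] = (word>>19) & 0x3 = 3
len [8+:11] = (word>>8) & 0x7ff = 347
tag [5+:3] = (word>>5) & 0x7 = 3
state [0+:5] = (word>>0) & 0x1f = 4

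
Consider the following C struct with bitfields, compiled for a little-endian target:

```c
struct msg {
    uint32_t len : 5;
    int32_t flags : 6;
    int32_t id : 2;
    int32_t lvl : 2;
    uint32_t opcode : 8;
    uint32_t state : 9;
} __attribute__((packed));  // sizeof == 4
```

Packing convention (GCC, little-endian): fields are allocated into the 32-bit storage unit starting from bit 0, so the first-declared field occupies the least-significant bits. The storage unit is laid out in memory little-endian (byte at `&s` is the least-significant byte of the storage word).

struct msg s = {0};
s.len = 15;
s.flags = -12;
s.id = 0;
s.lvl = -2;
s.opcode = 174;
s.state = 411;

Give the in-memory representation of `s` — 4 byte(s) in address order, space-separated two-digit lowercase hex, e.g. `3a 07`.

8f 46 d7 cd

[0+:5] len=15 & 0x1f = 0xf; word=0x0000000f
[5+:6] flags=-12 & 0x3f = 0x34; word=0x0000068f
[11+:2] id=0 & 0x3 = 0x0; word=0x0000068f
[13+:2] lvl=-2 & 0x3 = 0x2; word=0x0000468f
[15+:8] opcode=174 & 0xff = 0xae; word=0x0057468f
[23+:9] state=411 & 0x1ff = 0x19b; word=0xcdd7468f
word = 0xcdd7468f → little-endian bytes:
  [0]=0x8f  [1]=0x46  [2]=0xd7  [3]=0xcd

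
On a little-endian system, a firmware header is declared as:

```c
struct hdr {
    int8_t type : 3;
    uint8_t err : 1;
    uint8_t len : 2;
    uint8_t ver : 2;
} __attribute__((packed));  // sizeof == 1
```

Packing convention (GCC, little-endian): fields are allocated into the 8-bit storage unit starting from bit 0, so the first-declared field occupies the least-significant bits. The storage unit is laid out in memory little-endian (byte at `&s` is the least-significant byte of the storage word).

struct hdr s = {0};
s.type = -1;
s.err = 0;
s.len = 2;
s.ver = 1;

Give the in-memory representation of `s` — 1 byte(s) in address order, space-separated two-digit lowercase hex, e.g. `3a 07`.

type (3b) val=-1 bits=0x7 at bit 0: 0x07
err (1b) val=0 bits=0x0 at bit 3: 0x07
len (2b) val=2 bits=0x2 at bit 4: 0x27
ver (2b) val=1 bits=0x1 at bit 6: 0x67
word = 0x67 → little-endian bytes:
  [0]=0x67

67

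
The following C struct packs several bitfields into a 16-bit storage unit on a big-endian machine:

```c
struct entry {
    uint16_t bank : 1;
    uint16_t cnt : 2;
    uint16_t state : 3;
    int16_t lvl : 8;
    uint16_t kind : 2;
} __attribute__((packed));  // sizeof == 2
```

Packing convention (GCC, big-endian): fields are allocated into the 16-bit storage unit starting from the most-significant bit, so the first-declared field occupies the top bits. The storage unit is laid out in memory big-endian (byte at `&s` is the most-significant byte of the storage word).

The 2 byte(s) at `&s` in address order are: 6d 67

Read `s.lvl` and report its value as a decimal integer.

[0]=0x6d [1]=0x67 (big-endian) → word 0x6d67
bank:1 @ bit 15 → (0x6d67>>15)&0x1 = 0x0
cnt:2 @ bit 13 → (0x6d67>>13)&0x3 = 0x3
state:3 @ bit 10 → (0x6d67>>10)&0x7 = 0x3
lvl:8 @ bit 2 → (0x6d67>>2)&0xff = 0x59  ←
kind:2 @ bit 0 → (0x6d67>>0)&0x3 = 0x3
lvl signed 8b, MSB=0: value = 89

89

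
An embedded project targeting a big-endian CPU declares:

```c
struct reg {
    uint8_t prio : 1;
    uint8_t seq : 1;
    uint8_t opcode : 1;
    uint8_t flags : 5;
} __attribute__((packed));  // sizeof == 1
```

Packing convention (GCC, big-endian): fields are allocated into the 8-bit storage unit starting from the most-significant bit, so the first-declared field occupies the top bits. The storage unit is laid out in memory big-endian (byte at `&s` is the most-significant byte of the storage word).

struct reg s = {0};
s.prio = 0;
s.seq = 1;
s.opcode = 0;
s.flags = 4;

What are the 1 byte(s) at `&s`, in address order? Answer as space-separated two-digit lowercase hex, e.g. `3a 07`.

[7+:1] prio=0 & 0x1 = 0x0; word=0x00
[6+:1] seq=1 & 0x1 = 0x1; word=0x40
[5+:1] opcode=0 & 0x1 = 0x0; word=0x40
[0+:5] flags=4 & 0x1f = 0x4; word=0x44
word = 0x44 → big-endian bytes:
  [0]=0x44

44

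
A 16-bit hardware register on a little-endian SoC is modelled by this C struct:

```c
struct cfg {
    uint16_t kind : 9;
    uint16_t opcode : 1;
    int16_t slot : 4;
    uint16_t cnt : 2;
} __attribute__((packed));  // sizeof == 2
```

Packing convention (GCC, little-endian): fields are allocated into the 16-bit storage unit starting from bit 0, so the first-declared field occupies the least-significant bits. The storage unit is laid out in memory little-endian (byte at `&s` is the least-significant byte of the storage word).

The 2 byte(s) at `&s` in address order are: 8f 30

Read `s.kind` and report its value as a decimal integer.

[0]=0x8f [1]=0x30 (little-endian) → word 0x308f
kind:9 @ bit 0 → (0x308f>>0)&0x1ff = 0x8f  ←
opcode:1 @ bit 9 → (0x308f>>9)&0x1 = 0x0
slot:4 @ bit 10 → (0x308f>>10)&0xf = 0xc
cnt:2 @ bit 14 → (0x308f>>14)&0x3 = 0x0

143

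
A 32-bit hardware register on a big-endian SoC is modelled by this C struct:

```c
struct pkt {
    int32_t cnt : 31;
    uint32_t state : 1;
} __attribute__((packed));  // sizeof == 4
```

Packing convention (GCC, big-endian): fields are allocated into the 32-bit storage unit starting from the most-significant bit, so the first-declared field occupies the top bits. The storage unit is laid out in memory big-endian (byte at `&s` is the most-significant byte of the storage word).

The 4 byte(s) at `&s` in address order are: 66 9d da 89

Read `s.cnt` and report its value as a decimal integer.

[0]=0x66 [1]=0x9d [2]=0xda [3]=0x89 (big-endian) → word 0x669dda89
cnt:31 @ bit 1 → (0x669dda89>>1)&0x7fffffff = 0x334eed44  ←
state:1 @ bit 0 → (0x669dda89>>0)&0x1 = 0x1
cnt signed 31b, MSB=0: value = 860810564

860810564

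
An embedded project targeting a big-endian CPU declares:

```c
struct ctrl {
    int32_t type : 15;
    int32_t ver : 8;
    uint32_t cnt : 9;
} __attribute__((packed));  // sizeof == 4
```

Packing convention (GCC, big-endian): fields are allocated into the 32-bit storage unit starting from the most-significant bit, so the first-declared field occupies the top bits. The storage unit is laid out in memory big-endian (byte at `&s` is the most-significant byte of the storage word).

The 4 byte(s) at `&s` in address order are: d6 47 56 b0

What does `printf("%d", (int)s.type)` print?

[0]=0xd6 [1]=0x47 [2]=0x56 [3]=0xb0 (big-endian) → word 0xd64756b0
type:15 @ bit 17 → (0xd64756b0>>17)&0x7fff = 0x6b23  ←
ver:8 @ bit 9 → (0xd64756b0>>9)&0xff = 0xab
cnt:9 @ bit 0 → (0xd64756b0>>0)&0x1ff = 0xb0
type signed 15b, MSB=1: 27427 - 32768 = -5341

-5341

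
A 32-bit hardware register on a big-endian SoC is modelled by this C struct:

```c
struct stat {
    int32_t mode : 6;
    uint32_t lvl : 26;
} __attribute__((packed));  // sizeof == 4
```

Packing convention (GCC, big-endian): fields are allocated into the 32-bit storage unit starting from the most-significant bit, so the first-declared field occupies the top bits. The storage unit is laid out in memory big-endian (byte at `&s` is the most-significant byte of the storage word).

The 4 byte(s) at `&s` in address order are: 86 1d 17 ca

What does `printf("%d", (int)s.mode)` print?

-31

[0]=0x86 [1]=0x1d [2]=0x17 [3]=0xca (big-endian) → word 0x861d17ca
mode:6 @ bit 26 → (0x861d17ca>>26)&0x3f = 0x21  ←
lvl:26 @ bit 0 → (0x861d17ca>>0)&0x3ffffff = 0x21d17ca
mode signed 6b, MSB=1: 33 - 64 = -31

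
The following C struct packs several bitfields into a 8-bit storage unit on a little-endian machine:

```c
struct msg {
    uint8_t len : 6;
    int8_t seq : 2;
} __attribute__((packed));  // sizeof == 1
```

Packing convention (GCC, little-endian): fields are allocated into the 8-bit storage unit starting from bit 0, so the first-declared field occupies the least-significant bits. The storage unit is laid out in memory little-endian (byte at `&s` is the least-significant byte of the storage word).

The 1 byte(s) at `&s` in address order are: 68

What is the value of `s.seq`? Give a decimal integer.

[0]=0x68 (little-endian) → word 0x68
len [0+:6] = (word>>0) & 0x3f = 40
seq [6+:2] = (word>>6) & 0x3 = 1  ←
seq signed 2b, MSB=0: value = 1

1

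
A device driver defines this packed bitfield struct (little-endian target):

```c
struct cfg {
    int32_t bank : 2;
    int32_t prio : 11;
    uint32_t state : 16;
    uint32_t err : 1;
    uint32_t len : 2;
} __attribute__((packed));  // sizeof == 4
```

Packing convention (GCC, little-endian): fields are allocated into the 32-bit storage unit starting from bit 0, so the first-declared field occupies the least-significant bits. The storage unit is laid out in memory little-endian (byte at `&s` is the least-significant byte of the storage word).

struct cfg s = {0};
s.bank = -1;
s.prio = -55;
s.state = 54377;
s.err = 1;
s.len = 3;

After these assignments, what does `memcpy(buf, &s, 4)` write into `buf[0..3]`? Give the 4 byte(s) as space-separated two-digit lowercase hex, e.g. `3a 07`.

27 3f 8d fa

bank:2 = -1 → 0x3 << 0 → word 0x00000003
prio:11 = -55 → 0x7c9 << 2 → word 0x00001f27
state:16 = 54377 → 0xd469 << 13 → word 0x1a8d3f27
err:1 = 1 → 0x1 << 29 → word 0x3a8d3f27
len:2 = 3 → 0x3 << 30 → word 0xfa8d3f27
word = 0xfa8d3f27 → little-endian bytes:
  [0]=0x27  [1]=0x3f  [2]=0x8d  [3]=0xfa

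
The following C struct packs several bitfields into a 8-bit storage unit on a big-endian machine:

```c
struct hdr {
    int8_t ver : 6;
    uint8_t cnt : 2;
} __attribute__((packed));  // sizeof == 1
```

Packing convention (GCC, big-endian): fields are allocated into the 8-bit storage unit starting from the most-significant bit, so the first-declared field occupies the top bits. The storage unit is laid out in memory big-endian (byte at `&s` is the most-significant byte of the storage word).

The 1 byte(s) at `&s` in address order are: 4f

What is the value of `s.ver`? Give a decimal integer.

19

[0]=0x4f (big-endian) → word 0x4f
ver [2+:6] = (word>>2) & 0x3f = 19  ←
cnt [0+:2] = (word>>0) & 0x3 = 3
ver signed 6b, MSB=0: value = 19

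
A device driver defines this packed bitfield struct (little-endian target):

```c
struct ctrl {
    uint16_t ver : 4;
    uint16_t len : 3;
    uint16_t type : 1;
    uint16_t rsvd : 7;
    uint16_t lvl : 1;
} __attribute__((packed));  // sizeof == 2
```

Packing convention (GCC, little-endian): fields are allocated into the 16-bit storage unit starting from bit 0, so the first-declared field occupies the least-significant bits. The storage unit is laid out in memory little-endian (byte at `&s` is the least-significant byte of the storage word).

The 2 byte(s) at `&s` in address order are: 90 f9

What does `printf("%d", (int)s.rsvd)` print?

121

[0]=0x90 [1]=0xf9 (little-endian) → word 0xf990
ver [0+:4] = (word>>0) & 0xf = 0
len [4+:3] = (word>>4) & 0x7 = 1
type [7+:1] = (word>>7) & 0x1 = 1
rsvd [8+:7] = (word>>8) & 0x7f = 121  ←
lvl [15+:1] = (word>>15) & 0x1 = 1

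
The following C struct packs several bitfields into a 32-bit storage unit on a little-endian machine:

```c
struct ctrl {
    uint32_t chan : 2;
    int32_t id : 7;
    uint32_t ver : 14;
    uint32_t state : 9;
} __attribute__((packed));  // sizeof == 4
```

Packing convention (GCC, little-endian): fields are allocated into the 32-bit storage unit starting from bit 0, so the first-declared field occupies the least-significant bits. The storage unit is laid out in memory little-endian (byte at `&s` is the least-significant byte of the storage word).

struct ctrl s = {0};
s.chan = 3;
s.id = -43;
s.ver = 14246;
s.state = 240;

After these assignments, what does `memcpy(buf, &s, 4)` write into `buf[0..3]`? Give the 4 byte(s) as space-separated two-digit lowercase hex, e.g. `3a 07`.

57 4d 6f 78

chan (2b) val=3 bits=0x3 at bit 0: 0x00000003
id (7b) val=-43 bits=0x55 at bit 2: 0x00000157
ver (14b) val=14246 bits=0x37a6 at bit 9: 0x006f4d57
state (9b) val=240 bits=0xf0 at bit 23: 0x786f4d57
word = 0x786f4d57 → little-endian bytes:
  [0]=0x57  [1]=0x4d  [2]=0x6f  [3]=0x78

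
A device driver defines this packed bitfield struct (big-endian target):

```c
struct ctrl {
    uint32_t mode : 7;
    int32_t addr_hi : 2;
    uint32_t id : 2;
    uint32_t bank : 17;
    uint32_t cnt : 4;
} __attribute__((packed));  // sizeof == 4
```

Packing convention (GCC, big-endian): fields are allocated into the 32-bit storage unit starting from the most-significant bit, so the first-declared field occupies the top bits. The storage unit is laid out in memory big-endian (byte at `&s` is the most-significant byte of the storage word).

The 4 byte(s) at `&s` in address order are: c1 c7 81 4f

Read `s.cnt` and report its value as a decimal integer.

15

[0]=0xc1 [1]=0xc7 [2]=0x81 [3]=0x4f (big-endian) → word 0xc1c7814f
mode:7 @ bit 25 → (0xc1c7814f>>25)&0x7f = 0x60
addr_hi:2 @ bit 23 → (0xc1c7814f>>23)&0x3 = 0x3
id:2 @ bit 21 → (0xc1c7814f>>21)&0x3 = 0x2
bank:17 @ bit 4 → (0xc1c7814f>>4)&0x1ffff = 0x7814
cnt:4 @ bit 0 → (0xc1c7814f>>0)&0xf = 0xf  ←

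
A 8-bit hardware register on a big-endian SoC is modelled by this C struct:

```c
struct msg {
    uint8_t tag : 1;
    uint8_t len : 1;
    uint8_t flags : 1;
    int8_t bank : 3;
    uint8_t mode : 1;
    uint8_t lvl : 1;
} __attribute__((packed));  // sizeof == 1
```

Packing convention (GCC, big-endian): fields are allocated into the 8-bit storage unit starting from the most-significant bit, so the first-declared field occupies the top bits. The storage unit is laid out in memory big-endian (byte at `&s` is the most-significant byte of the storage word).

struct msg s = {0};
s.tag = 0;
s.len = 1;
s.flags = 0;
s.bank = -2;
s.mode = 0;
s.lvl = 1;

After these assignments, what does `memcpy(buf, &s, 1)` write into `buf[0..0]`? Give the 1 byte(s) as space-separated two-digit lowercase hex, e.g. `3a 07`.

tag:1 = 0 → 0x0 << 7 → word 0x00
len:1 = 1 → 0x1 << 6 → word 0x40
flags:1 = 0 → 0x0 << 5 → word 0x40
bank:3 = -2 → 0x6 << 2 → word 0x58
mode:1 = 0 → 0x0 << 1 → word 0x58
lvl:1 = 1 → 0x1 << 0 → word 0x59
word = 0x59 → big-endian bytes:
  [0]=0x59

59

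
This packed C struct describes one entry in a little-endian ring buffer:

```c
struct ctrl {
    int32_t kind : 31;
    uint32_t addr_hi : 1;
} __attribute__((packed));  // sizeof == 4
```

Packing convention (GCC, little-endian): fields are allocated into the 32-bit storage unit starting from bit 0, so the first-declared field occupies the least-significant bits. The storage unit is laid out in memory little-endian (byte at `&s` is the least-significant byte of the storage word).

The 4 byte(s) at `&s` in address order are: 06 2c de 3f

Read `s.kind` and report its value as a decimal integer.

1071524870

[0]=0x06 [1]=0x2c [2]=0xde [3]=0x3f (little-endian) → word 0x3fde2c06
kind [0+:31] = (word>>0) & 0x7fffffff = 1071524870  ←
addr_hi [31+:1] = (word>>31) & 0x1 = 0
kind signed 31b, MSB=0: value = 1071524870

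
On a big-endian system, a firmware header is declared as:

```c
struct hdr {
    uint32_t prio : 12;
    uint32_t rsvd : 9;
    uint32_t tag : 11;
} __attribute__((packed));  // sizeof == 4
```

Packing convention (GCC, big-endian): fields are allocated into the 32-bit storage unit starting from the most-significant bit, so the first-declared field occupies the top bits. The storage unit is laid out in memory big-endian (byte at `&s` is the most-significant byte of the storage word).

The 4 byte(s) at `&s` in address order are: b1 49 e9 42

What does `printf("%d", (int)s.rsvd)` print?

[0]=0xb1 [1]=0x49 [2]=0xe9 [3]=0x42 (big-endian) → word 0xb149e942
prio:12 @ bit 20 → (0xb149e942>>20)&0xfff = 0xb14
rsvd:9 @ bit 11 → (0xb149e942>>11)&0x1ff = 0x13d  ←
tag:11 @ bit 0 → (0xb149e942>>0)&0x7ff = 0x142

317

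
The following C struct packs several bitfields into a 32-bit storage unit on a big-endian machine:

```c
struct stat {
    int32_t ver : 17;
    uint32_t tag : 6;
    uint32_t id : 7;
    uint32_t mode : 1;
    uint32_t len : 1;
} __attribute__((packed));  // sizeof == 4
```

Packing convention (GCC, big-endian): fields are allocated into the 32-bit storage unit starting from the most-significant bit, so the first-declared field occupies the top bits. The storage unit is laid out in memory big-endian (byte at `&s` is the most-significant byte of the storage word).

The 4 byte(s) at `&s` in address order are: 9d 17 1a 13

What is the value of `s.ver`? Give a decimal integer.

-50642

[0]=0x9d [1]=0x17 [2]=0x1a [3]=0x13 (big-endian) → word 0x9d171a13
ver:17 @ bit 15 → (0x9d171a13>>15)&0x1ffff = 0x13a2e  ←
tag:6 @ bit 9 → (0x9d171a13>>9)&0x3f = 0xd
id:7 @ bit 2 → (0x9d171a13>>2)&0x7f = 0x4
mode:1 @ bit 1 → (0x9d171a13>>1)&0x1 = 0x1
len:1 @ bit 0 → (0x9d171a13>>0)&0x1 = 0x1
ver signed 17b, MSB=1: 80430 - 131072 = -50642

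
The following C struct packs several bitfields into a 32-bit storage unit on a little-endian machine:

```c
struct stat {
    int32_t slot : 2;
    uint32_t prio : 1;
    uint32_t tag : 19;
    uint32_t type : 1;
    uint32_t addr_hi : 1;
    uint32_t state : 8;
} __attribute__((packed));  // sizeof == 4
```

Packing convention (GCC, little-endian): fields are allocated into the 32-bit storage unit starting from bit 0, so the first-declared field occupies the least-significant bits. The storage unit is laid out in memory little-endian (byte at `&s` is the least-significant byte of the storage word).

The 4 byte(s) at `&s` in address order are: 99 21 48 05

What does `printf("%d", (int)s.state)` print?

[0]=0x99 [1]=0x21 [2]=0x48 [3]=0x05 (little-endian) → word 0x05482199
slot [0+:2] = (word>>0) & 0x3 = 1
prio [2+:1] = (word>>2) & 0x1 = 0
tag [3+:19] = (word>>3) & 0x7ffff = 66611
type [22+:1] = (word>>22) & 0x1 = 1
addr_hi [23+:1] = (word>>23) & 0x1 = 0
state [24+:8] = (word>>24) & 0xff = 5  ←

5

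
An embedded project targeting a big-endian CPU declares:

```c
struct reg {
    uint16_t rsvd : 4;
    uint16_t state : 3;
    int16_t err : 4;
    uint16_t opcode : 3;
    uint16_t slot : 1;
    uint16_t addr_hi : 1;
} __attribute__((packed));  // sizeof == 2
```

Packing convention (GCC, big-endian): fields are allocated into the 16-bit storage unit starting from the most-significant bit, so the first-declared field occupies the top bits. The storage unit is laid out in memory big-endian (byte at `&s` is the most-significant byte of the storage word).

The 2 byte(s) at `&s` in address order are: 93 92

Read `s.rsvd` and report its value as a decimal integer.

[0]=0x93 [1]=0x92 (big-endian) → word 0x9392
rsvd [12+:4] = (word>>12) & 0xf = 9  ←
state [9+:3] = (word>>9) & 0x7 = 1
err [5+:4] = (word>>5) & 0xf = 12
opcode [2+:3] = (word>>2) & 0x7 = 4
slot [1+:1] = (word>>1) & 0x1 = 1
addr_hi [0+:1] = (word>>0) & 0x1 = 0

9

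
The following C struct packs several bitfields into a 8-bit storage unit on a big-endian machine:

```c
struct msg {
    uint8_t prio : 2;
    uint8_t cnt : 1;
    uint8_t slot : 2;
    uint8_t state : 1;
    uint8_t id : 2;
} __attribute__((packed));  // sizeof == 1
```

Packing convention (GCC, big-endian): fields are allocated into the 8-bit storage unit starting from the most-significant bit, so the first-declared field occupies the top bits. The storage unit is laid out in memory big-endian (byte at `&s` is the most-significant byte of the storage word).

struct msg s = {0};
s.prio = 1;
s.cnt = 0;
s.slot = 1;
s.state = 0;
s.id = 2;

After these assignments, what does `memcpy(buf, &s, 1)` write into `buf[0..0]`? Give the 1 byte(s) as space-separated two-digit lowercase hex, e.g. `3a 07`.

prio:2 = 1 → 0x1 << 6 → word 0x40
cnt:1 = 0 → 0x0 << 5 → word 0x40
slot:2 = 1 → 0x1 << 3 → word 0x48
state:1 = 0 → 0x0 << 2 → word 0x48
id:2 = 2 → 0x2 << 0 → word 0x4a
word = 0x4a → big-endian bytes:
  [0]=0x4a

4a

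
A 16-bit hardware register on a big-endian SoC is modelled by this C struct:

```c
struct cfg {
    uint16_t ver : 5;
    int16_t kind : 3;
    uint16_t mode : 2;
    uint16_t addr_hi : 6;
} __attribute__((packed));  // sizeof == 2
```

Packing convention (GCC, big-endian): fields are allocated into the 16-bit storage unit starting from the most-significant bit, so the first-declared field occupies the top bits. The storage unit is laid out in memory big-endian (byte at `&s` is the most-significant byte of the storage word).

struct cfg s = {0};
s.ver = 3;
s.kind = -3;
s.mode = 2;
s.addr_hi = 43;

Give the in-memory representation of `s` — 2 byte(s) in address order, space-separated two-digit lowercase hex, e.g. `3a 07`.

1d ab

ver (5b) val=3 bits=0x3 at bit 11: 0x1800
kind (3b) val=-3 bits=0x5 at bit 8: 0x1d00
mode (2b) val=2 bits=0x2 at bit 6: 0x1d80
addr_hi (6b) val=43 bits=0x2b at bit 0: 0x1dab
word = 0x1dab → big-endian bytes:
  [0]=0x1d  [1]=0xab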